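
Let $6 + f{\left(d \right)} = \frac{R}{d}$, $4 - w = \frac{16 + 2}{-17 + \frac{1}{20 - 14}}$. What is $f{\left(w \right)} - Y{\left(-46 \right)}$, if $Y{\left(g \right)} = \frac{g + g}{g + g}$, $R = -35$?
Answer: $- \frac{7119}{512} \approx -13.904$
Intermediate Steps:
$w = \frac{512}{101}$ ($w = 4 - \frac{16 + 2}{-17 + \frac{1}{20 - 14}} = 4 - \frac{18}{-17 + \frac{1}{6}} = 4 - \frac{18}{- \frac{101}{6}} = 4 - 18 \left(- \frac{6}{101}\right) = 4 - - \frac{108}{101} = 4 + \frac{108}{101} = \frac{512}{101} \approx 5.0693$)
$f{\left(d \right)} = -6 - \frac{35}{d}$
$Y{\left(g \right)} = 1$ ($Y{\left(g \right)} = \frac{2 g}{2 g} = 2 g \frac{1}{2 g} = 1$)
$f{\left(w \right)} - Y{\left(-46 \right)} = \left(-6 - \frac{35}{\frac{512}{101}}\right) - 1 = \left(-6 - \frac{3535}{512}\right) - 1 = - \frac{6607}{512} - 1 = - \frac{7119}{512}$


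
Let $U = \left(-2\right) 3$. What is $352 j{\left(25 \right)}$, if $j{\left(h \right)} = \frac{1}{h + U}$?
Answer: $\frac{352}{19} \approx 18.526$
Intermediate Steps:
$U = -6$
$j{\left(h \right)} = \frac{1}{-6 + h}$ ($j{\left(h \right)} = \frac{1}{h - 6} = \frac{1}{-6 + h}$)
$352 j{\left(25 \right)} = \frac{352}{-6 + 25} = \frac{352}{19}$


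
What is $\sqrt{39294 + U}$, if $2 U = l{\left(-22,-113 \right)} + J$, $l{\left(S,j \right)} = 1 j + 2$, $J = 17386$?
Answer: $\frac{\sqrt{191726}}{2} \approx 218.93$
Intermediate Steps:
$l{\left(S,j \right)} = 2 + j$ ($l{\left(S,j \right)} = j + 2 = 2 + j$)
$U = \frac{17275}{2}$ ($U = \frac{\left(2 - 113\right) + 17386}{2} = \frac{-111 + 17386}{2} = \frac{1}{2} \cdot 17275 = \frac{17275}{2} \approx 8637.5$)
$\sqrt{39294 + U} = \sqrt{39294 + \frac{17275}{2}} = \sqrt{\frac{95863}{2}} = \frac{\sqrt{191726}}{2}$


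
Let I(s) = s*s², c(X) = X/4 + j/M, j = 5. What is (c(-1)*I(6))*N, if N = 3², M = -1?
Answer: -10206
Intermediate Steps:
c(X) = -5 + X/4 (c(X) = X/4 + 5/(-1) = X*(¼) + 5*(-1) = X/4 - 5 = -5 + X/4)
I(s) = s³
N = 9
(c(-1)*I(6))*N = ((-5 + (¼)*(-1))*6³)*9 = ((-5 - ¼)*216)*9 = -21/4*216*9 = -1134*9 = -10206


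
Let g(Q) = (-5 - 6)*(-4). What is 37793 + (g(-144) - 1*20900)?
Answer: 16937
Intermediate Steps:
g(Q) = 44 (g(Q) = -11*(-4) = 44)
37793 + (g(-144) - 1*20900) = 37793 + (44 - 1*20900) = 37793 + (44 - 20900) = 37793 - 20856 = 16937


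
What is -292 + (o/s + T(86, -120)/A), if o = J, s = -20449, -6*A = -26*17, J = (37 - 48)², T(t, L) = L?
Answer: -843613/2873 ≈ -293.63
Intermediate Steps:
J = 121 (J = (-11)² = 121)
A = 221/3 (A = -(-13)*17/3 = -⅙*(-442) = 221/3 ≈ 73.667)
o = 121
-292 + (o/s + T(86, -120)/A) = -292 + (121/(-20449) - 120/221/3) = -292 + (121*(-1/20449) - 120*3/221) = -292 + (-1/169 - 360/221) = -292 - 4697/2873 = -843613/2873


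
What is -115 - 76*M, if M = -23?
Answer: 1633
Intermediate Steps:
-115 - 76*M = -115 - 76*(-23) = -115 + 1748 = 1633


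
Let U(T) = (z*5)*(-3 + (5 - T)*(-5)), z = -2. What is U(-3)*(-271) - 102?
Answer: -116632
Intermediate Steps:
U(T) = 280 - 50*T (U(T) = (-2*5)*(-3 + (5 - T)*(-5)) = -10*(-3 + (-25 + 5*T)) = -10*(-28 + 5*T) = 280 - 50*T)
U(-3)*(-271) - 102 = (280 - 50*(-3))*(-271) - 102 = (280 + 150)*(-271) - 102 = 430*(-271) - 102 = -116530 - 102 = -116632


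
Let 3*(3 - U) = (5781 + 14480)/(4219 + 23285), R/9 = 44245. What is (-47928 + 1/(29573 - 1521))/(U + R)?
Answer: -5546771237628/46085113516411 ≈ -0.12036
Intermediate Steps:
R = 398205 (R = 9*44245 = 398205)
U = 227275/82512 (U = 3 - (5781 + 14480)/(3*(4219 + 23285)) = 3 - 20261/(3*27504) = 3 - ⅓*20261/27504 = 3 - 20261/82512 = 227275/82512 ≈ 2.7544)
(-47928 + 1/(29573 - 1521))/(U + R) = (-47928 + 1/(29573 - 1521))/(227275/82512 + 398205) = (-47928 + 1/28052)/(32856918235/82512) = (-47928 + 1/28052)*(82512/32856918235) = -1344476255/28052*82512/32856918235 = -5546771237628/46085113516411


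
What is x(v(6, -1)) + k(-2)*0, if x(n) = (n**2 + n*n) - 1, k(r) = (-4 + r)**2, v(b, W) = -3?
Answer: 17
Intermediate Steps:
x(n) = -1 + 2*n**2 (x(n) = (n**2 + n**2) - 1 = 2*n**2 - 1 = -1 + 2*n**2)
x(v(6, -1)) + k(-2)*0 = (-1 + 2*(-3)**2) + (-4 - 2)**2*0 = (-1 + 2*9) + (-6)**2*0 = (-1 + 18) + 36*0 = 17 + 0 = 17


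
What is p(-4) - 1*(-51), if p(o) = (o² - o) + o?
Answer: 67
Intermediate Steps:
p(o) = o²
p(-4) - 1*(-51) = (-4)² - 1*(-51) = 16 + 51 = 67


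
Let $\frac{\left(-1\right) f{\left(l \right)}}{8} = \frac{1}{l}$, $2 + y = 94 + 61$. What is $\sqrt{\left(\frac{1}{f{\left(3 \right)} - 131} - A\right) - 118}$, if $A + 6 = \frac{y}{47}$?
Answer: $\frac{i \sqrt{40942431226}}{18847} \approx 10.736 i$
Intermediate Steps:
$y = 153$ ($y = -2 + \left(94 + 61\right) = -2 + 155 = 153$)
$f{\left(l \right)} = - \frac{8}{l}$
$A = - \frac{129}{47}$ ($A = -6 + \frac{153}{47} = - \frac{129}{47} \approx -2.7447$)
$\sqrt{\left(\frac{1}{f{\left(3 \right)} - 131} - A\right) - 118} = \sqrt{\left(\frac{1}{- \frac{8}{3} - 131} - - \frac{129}{47}\right) - 118} = \sqrt{\left(\frac{1}{\left(-8\right) \frac{1}{3} - 131} + \frac{129}{47}\right) - 118} = \sqrt{\left(\frac{1}{- \frac{8}{3} - 131} + \frac{129}{47}\right) - 118} = \sqrt{\left(\frac{1}{- \frac{401}{3}} + \frac{129}{47}\right) - 118} = \sqrt{\left(- \frac{3}{401} + \frac{129}{47}\right) - 118} = \sqrt{\frac{51588}{18847} - 118} = \sqrt{- \frac{2172358}{18847}} = \frac{i \sqrt{40942431226}}{18847}$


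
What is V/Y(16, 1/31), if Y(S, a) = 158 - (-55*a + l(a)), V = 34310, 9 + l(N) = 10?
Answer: 531805/2461 ≈ 216.09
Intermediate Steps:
l(N) = 1 (l(N) = -9 + 10 = 1)
Y(S, a) = 157 + 55*a (Y(S, a) = 158 - (-55*a + 1) = 158 - (1 - 55*a) = 158 + (-1 + 55*a) = 157 + 55*a)
V/Y(16, 1/31) = 34310/(157 + 55/31) = 34310/(4922/31) = 34310*(31/4922) = 531805/2461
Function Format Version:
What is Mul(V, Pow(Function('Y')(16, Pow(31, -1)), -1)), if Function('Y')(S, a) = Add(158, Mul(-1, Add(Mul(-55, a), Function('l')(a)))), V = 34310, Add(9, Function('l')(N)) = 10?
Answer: Rational(531805, 2461) ≈ 216.09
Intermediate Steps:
Function('l')(N) = 1 (Function('l')(N) = Add(-9, 10) = 1)
Function('Y')(S, a) = Add(157, Mul(55, a)) (Function('Y')(S, a) = Add(158, Mul(-1, Add(Mul(-55, a), 1))) = Add(158, Mul(-1, Add(1, Mul(-55, a)))) = Add(158, Add(-1, Mul(55, a))) = Add(157, Mul(55, a)))
Mul(V, Pow(Function('Y')(16, Pow(31, -1)), -1)) = Mul(34310, Pow(Add(157, Mul(55, Pow(31, -1))), -1)) = Mul(34310, Pow(Add(157, Mul(55, Rational(1, 31))), -1)) = Mul(34310, Pow(Add(157, Rational(55, 31)), -1)) = Mul(34310, Pow(Rational(4922, 31), -1)) = Mul(34310, Rational(31, 4922)) = Rational(531805, 2461)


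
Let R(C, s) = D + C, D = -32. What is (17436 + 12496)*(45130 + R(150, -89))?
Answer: 1354363136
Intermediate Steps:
R(C, s) = -32 + C
(17436 + 12496)*(45130 + R(150, -89)) = (17436 + 12496)*(45130 + (-32 + 150)) = 29932*(45130 + 118) = 29932*45248 = 1354363136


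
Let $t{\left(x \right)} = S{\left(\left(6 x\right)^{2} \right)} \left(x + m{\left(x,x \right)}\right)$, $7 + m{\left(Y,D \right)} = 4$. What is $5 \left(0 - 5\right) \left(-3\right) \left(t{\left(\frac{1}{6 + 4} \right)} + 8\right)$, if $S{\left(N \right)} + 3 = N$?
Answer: $\frac{5871}{5} \approx 1174.2$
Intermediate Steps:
$m{\left(Y,D \right)} = -3$ ($m{\left(Y,D \right)} = -7 + 4 = -3$)
$S{\left(N \right)} = -3 + N$
$t{\left(x \right)} = \left(-3 + x\right) \left(-3 + 36 x^{2}\right)$ ($t{\left(x \right)} = \left(-3 + \left(6 x\right)^{2}\right) \left(x - 3\right) = \left(-3 + 36 x^{2}\right) \left(-3 + x\right) = \left(-3 + x\right) \left(-3 + 36 x^{2}\right)$)
$5 \left(0 - 5\right) \left(-3\right) \left(t{\left(\frac{1}{6 + 4} \right)} + 8\right) = 5 \left(0 - 5\right) \left(-3\right) \left(3 \left(-1 + 12 \left(\frac{1}{6 + 4}\right)^{2}\right) \left(-3 + \frac{1}{6 + 4}\right) + 8\right) = 5 \left(-5\right) \left(-3\right) \left(3 \left(-1 + 12 \left(\frac{1}{10}\right)^{2}\right) \left(-3 + \frac{1}{10}\right) + 8\right) = \left(-25\right) \left(-3\right) \left(3 \left(-1 + \frac{12}{100}\right) \left(-3 + \frac{1}{10}\right) + 8\right) = 75 \left(3 \left(-1 + 12 \cdot \frac{1}{100}\right) \left(- \frac{29}{10}\right) + 8\right) = 75 \left(3 \left(-1 + \frac{3}{25}\right) \left(- \frac{29}{10}\right) + 8\right) = 75 \left(3 \left(- \frac{22}{25}\right) \left(- \frac{29}{10}\right) + 8\right) = 75 \left(\frac{957}{125} + 8\right) = 75 \cdot \frac{1957}{125} = \frac{5871}{5}$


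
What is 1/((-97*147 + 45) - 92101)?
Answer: -1/106315 ≈ -9.4060e-6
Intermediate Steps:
1/((-97*147 + 45) - 92101) = 1/((-14259 + 45) - 92101) = 1/(-14214 - 92101) = 1/(-106315) = -1/106315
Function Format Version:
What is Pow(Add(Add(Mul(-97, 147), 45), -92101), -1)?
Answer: Rational(-1, 106315) ≈ -9.4060e-6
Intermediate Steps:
Pow(Add(Add(Mul(-97, 147), 45), -92101), -1) = Pow(Add(Add(-14259, 45), -92101), -1) = Pow(Add(-14214, -92101), -1) = Pow(-106315, -1) = Rational(-1, 106315)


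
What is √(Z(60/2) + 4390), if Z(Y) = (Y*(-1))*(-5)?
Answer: 2*√1135 ≈ 67.380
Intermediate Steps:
Z(Y) = 5*Y (Z(Y) = -Y*(-5) = 5*Y)
√(Z(60/2) + 4390) = √(5*(60/2) + 4390) = √(5*(60*(½)) + 4390) = √(5*30 + 4390) = √(150 + 4390) = √4540 = 2*√1135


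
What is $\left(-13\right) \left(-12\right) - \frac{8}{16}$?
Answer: $\frac{311}{2} \approx 155.5$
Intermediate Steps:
$\left(-13\right) \left(-12\right) - \frac{8}{16} = 156 - \frac{1}{2} = \frac{311}{2}$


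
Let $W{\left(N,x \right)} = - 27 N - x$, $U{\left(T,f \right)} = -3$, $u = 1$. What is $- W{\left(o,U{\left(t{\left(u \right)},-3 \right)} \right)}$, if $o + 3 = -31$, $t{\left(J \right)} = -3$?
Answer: $-921$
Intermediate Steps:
$o = -34$ ($o = -3 - 31 = -34$)
$W{\left(N,x \right)} = - x - 27 N$
$- W{\left(o,U{\left(t{\left(u \right)},-3 \right)} \right)} = - (\left(-1\right) \left(-3\right) - -918) = - (3 + 918) = \left(-1\right) 921 = -921$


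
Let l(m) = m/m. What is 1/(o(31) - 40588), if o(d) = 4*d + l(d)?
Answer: -1/40463 ≈ -2.4714e-5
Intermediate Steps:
l(m) = 1
o(d) = 1 + 4*d (o(d) = 4*d + 1 = 1 + 4*d)
1/(o(31) - 40588) = 1/((1 + 4*31) - 40588) = 1/((1 + 124) - 40588) = 1/(125 - 40588) = 1/(-40463) = -1/40463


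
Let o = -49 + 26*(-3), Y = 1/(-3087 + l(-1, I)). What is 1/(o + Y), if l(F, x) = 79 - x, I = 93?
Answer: -3101/393828 ≈ -0.0078740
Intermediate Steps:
Y = -1/3101 (Y = 1/(-3087 + (79 - 1*93)) = 1/(-3087 + (79 - 93)) = 1/(-3087 - 14) = 1/(-3101) = -1/3101 ≈ -0.00032248)
o = -127 (o = -49 - 78 = -127)
1/(o + Y) = 1/(-127 - 1/3101) = 1/(-393828/3101) = -3101/393828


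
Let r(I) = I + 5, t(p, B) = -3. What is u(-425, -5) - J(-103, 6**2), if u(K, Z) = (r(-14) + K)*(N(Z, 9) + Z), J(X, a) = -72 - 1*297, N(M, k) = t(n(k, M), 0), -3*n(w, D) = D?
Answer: 3841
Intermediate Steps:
n(w, D) = -D/3
r(I) = 5 + I
N(M, k) = -3
J(X, a) = -369 (J(X, a) = -72 - 297 = -369)
u(K, Z) = (-9 + K)*(-3 + Z) (u(K, Z) = ((5 - 14) + K)*(-3 + Z) = (-9 + K)*(-3 + Z))
u(-425, -5) - J(-103, 6**2) = (27 - 9*(-5) - 3*(-425) - 425*(-5)) - 1*(-369) = (27 + 45 + 1275 + 2125) + 369 = 3472 + 369 = 3841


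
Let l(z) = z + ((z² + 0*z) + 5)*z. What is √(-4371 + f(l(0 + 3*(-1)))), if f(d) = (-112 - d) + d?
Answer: I*√4483 ≈ 66.955*I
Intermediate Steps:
l(z) = z + z*(5 + z²) (l(z) = z + ((z² + 0) + 5)*z = z + (z² + 5)*z = z + (5 + z²)*z = z + z*(5 + z²))
f(d) = -112
√(-4371 + f(l(0 + 3*(-1)))) = √(-4371 - 112) = √(-4483) = I*√4483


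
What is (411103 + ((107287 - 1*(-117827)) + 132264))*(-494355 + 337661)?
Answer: -120416361814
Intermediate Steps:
(411103 + ((107287 - 1*(-117827)) + 132264))*(-494355 + 337661) = (411103 + ((107287 + 117827) + 132264))*(-156694) = (411103 + (225114 + 132264))*(-156694) = (411103 + 357378)*(-156694) = 768481*(-156694) = -120416361814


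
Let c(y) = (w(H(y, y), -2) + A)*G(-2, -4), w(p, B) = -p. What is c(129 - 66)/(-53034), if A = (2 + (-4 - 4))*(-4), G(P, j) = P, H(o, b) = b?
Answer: -13/8839 ≈ -0.0014708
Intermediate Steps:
A = 24 (A = (2 - 8)*(-4) = -6*(-4) = 24)
c(y) = -48 + 2*y (c(y) = (-y + 24)*(-2) = (24 - y)*(-2) = -48 + 2*y)
c(129 - 66)/(-53034) = (-48 + 2*(129 - 66))/(-53034) = (-48 + 2*63)*(-1/53034) = (-48 + 126)*(-1/53034) = 78*(-1/53034) = -13/8839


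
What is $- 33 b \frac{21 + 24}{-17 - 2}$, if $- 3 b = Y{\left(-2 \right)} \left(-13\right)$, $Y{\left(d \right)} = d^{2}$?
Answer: $\frac{25740}{19} \approx 1354.7$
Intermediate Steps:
$b = \frac{52}{3}$ ($b = - \frac{\left(-2\right)^{2} \left(-13\right)}{3} = - \frac{4 \left(-13\right)}{3} = \left(- \frac{1}{3}\right) \left(-52\right) = \frac{52}{3} \approx 17.333$)
$- 33 b \frac{21 + 24}{-17 - 2} = \left(-33\right) \frac{52}{3} \frac{21 + 24}{-17 - 2} = - 572 \frac{45}{-19} = - 572 \cdot 45 \left(- \frac{1}{19}\right) = \left(-572\right) \left(- \frac{45}{19}\right) = \frac{25740}{19}$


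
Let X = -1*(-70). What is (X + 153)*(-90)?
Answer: -20070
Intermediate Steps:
X = 70
(X + 153)*(-90) = (70 + 153)*(-90) = 223*(-90) = -20070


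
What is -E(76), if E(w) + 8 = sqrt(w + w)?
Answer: 8 - 2*sqrt(38) ≈ -4.3288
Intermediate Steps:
E(w) = -8 + sqrt(2)*sqrt(w) (E(w) = -8 + sqrt(w + w) = -8 + sqrt(2*w) = -8 + sqrt(2)*sqrt(w))
-E(76) = -(-8 + sqrt(2)*sqrt(76)) = -(-8 + sqrt(2)*(2*sqrt(19))) = -(-8 + 2*sqrt(38)) = 8 - 2*sqrt(38)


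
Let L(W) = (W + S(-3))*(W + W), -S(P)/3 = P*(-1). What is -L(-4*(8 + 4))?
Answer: -5472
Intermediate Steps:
S(P) = 3*P (S(P) = -3*P*(-1) = -(-3)*P = 3*P)
L(W) = 2*W*(-9 + W) (L(W) = (W + 3*(-3))*(W + W) = (W - 9)*(2*W) = (-9 + W)*(2*W) = 2*W*(-9 + W))
-L(-4*(8 + 4)) = -2*(-4*(8 + 4))*(-9 - 4*(8 + 4)) = -2*(-4*12)*(-9 - 4*12) = -2*(-48)*(-9 - 48) = -2*(-48)*(-57) = -1*5472 = -5472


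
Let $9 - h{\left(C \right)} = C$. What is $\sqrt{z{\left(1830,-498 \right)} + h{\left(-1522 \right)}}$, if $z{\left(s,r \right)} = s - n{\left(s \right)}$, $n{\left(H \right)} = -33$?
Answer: $\sqrt{3394} \approx 58.258$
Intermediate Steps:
$h{\left(C \right)} = 9 - C$
$z{\left(s,r \right)} = 33 + s$ ($z{\left(s,r \right)} = s - -33 = s + 33 = 33 + s$)
$\sqrt{z{\left(1830,-498 \right)} + h{\left(-1522 \right)}} = \sqrt{\left(33 + 1830\right) + \left(9 - -1522\right)} = \sqrt{1863 + \left(9 + 1522\right)} = \sqrt{1863 + 1531} = \sqrt{3394}$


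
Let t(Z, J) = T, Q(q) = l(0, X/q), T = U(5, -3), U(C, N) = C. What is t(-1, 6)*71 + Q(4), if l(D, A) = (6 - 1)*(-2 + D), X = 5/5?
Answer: 345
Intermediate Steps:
X = 1 (X = 5*(⅕) = 1)
T = 5
l(D, A) = -10 + 5*D (l(D, A) = 5*(-2 + D) = -10 + 5*D)
Q(q) = -10 (Q(q) = -10 + 5*0 = -10 + 0 = -10)
t(Z, J) = 5
t(-1, 6)*71 + Q(4) = 5*71 - 10 = 355 - 10 = 345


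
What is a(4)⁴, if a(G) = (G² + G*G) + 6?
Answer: 2085136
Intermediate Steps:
a(G) = 6 + 2*G² (a(G) = (G² + G²) + 6 = 2*G² + 6 = 6 + 2*G²)
a(4)⁴ = (6 + 2*4²)⁴ = (6 + 2*16)⁴ = (6 + 32)⁴ = 38⁴ = 2085136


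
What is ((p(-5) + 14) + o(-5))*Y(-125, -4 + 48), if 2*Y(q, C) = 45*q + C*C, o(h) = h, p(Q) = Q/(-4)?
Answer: -151249/8 ≈ -18906.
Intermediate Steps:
p(Q) = -Q/4 (p(Q) = Q*(-1/4) = -Q/4)
Y(q, C) = C**2/2 + 45*q/2 (Y(q, C) = (45*q + C*C)/2 = (45*q + C**2)/2 = (C**2 + 45*q)/2 = C**2/2 + 45*q/2)
((p(-5) + 14) + o(-5))*Y(-125, -4 + 48) = ((-1/4*(-5) + 14) - 5)*((-4 + 48)**2/2 + (45/2)*(-125)) = ((5/4 + 14) - 5)*((1/2)*44**2 - 5625/2) = (61/4 - 5)*((1/2)*1936 - 5625/2) = 41*(968 - 5625/2)/4 = (41/4)*(-3689/2) = -151249/8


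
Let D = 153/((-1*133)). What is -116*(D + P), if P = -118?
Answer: 1838252/133 ≈ 13821.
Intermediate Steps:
D = -153/133 (D = 153/(-133) = 153*(-1/133) = -153/133 ≈ -1.1504)
-116*(D + P) = -116*(-153/133 - 118) = -116*(-15847/133) = 1838252/133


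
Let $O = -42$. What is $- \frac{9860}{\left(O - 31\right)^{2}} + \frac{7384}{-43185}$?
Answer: $- \frac{465153436}{230132865} \approx -2.0212$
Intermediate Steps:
$- \frac{9860}{\left(O - 31\right)^{2}} + \frac{7384}{-43185} = - \frac{9860}{\left(-42 - 31\right)^{2}} + \frac{7384}{-43185} = - \frac{9860}{\left(-73\right)^{2}} + 7384 \left(- \frac{1}{43185}\right) = - \frac{9860}{5329} - \frac{7384}{43185} = - \frac{465153436}{230132865}$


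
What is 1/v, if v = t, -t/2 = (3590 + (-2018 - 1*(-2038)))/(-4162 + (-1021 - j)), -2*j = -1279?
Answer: 2329/2888 ≈ 0.80644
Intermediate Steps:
j = 1279/2 (j = -½*(-1279) = 1279/2 ≈ 639.50)
t = 2888/2329 (t = -2*(3590 + (-2018 - 1*(-2038)))/(-4162 + (-1021 - 1*1279/2)) = -2*(3590 + (-2018 + 2038))/(-4162 + (-1021 - 1279/2)) = -2*(3590 + 20)/(-4162 - 3321/2) = -7220/(-11645/2) = -7220*(-2)/11645 = -2*(-1444/2329) = 2888/2329 ≈ 1.2400)
v = 2888/2329 ≈ 1.2400
1/v = 1/(2888/2329) = 2329/2888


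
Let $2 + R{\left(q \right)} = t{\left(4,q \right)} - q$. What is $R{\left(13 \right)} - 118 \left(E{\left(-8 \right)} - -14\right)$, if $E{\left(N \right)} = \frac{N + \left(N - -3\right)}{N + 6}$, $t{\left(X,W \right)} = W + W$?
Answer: $-2408$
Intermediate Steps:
$t{\left(X,W \right)} = 2 W$
$E{\left(N \right)} = \frac{3 + 2 N}{6 + N}$ ($E{\left(N \right)} = \frac{N + \left(N + 3\right)}{6 + N} = \frac{N + \left(3 + N\right)}{6 + N} = \frac{3 + 2 N}{6 + N}$)
$R{\left(q \right)} = -2 + q$ ($R{\left(q \right)} = -2 + \left(2 q - q\right) = -2 + q$)
$R{\left(13 \right)} - 118 \left(E{\left(-8 \right)} - -14\right) = \left(-2 + 13\right) - 118 \left(\frac{3 + 2 \left(-8\right)}{6 - 8} - -14\right) = 11 - 118 \left(\frac{3 - 16}{-2} + 14\right) = 11 - 118 \left(\left(- \frac{1}{2}\right) \left(-13\right) + 14\right) = 11 - 118 \left(\frac{13}{2} + 14\right) = 11 - 2419 = -2408$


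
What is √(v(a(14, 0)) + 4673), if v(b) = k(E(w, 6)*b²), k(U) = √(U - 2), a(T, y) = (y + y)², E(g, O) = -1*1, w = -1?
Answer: √(4673 + I*√2) ≈ 68.359 + 0.01*I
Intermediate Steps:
E(g, O) = -1
a(T, y) = 4*y² (a(T, y) = (2*y)² = 4*y²)
k(U) = √(-2 + U)
v(b) = √(-2 - b²)
√(v(a(14, 0)) + 4673) = √(√(-2 - (4*0²)²) + 4673) = √(√(-2 - (4*0)²) + 4673) = √(√(-2 - 1*0²) + 4673) = √(√(-2 - 1*0) + 4673) = √(√(-2 + 0) + 4673) = √(√(-2) + 4673) = √(I*√2 + 4673) = √(4673 + I*√2)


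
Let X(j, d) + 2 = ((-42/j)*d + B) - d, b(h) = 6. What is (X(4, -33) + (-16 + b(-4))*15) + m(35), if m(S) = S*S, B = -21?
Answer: 2863/2 ≈ 1431.5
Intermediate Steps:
X(j, d) = -23 - d - 42*d/j (X(j, d) = -2 + (((-42/j)*d - 21) - d) = -2 + ((-42*d/j - 21) - d) = -2 + ((-21 - 42*d/j) - d) = -2 + (-21 - d - 42*d/j) = -23 - d - 42*d/j)
m(S) = S²
(X(4, -33) + (-16 + b(-4))*15) + m(35) = ((-23 - 1*(-33) - 42*(-33)/4) + (-16 + 6)*15) + 35² = ((-23 + 33 - 42*(-33)*¼) - 10*15) + 1225 = ((-23 + 33 + 693/2) - 150) + 1225 = (713/2 - 150) + 1225 = 413/2 + 1225 = 2863/2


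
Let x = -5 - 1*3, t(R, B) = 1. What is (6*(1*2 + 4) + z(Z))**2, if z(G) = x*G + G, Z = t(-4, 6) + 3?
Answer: 64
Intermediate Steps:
x = -8 (x = -5 - 3 = -8)
Z = 4 (Z = 1 + 3 = 4)
z(G) = -7*G (z(G) = -8*G + G = -7*G)
(6*(1*2 + 4) + z(Z))**2 = (6*(1*2 + 4) - 7*4)**2 = (6*(2 + 4) - 28)**2 = (6*6 - 28)**2 = (36 - 28)**2 = 8**2 = 64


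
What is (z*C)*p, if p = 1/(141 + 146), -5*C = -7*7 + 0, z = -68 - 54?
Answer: -854/205 ≈ -4.1659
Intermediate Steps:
z = -122
C = 49/5 (C = -(-7*7 + 0)/5 = -(-49 + 0)/5 = -⅕*(-49) = 49/5 ≈ 9.8000)
p = 1/287 ≈ 0.0034843
(z*C)*p = -122*49/5*(1/287) = -5978/5*1/287 = -854/205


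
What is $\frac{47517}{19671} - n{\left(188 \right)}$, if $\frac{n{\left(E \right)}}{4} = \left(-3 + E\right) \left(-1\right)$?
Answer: $\frac{4868019}{6557} \approx 742.42$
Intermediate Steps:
$n{\left(E \right)} = 12 - 4 E$ ($n{\left(E \right)} = 4 \left(-3 + E\right) \left(-1\right) = 4 \left(3 - E\right) = 12 - 4 E$)
$\frac{47517}{19671} - n{\left(188 \right)} = \frac{47517}{19671} - \left(12 - 752\right) = 47517 \cdot \frac{1}{19671} - \left(12 - 752\right) = \frac{15839}{6557} - -740 = \frac{15839}{6557} + 740 = \frac{4868019}{6557}$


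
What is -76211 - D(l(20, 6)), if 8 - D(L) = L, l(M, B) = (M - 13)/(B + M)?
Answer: -1981687/26 ≈ -76219.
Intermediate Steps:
l(M, B) = (-13 + M)/(B + M)
D(L) = 8 - L
-76211 - D(l(20, 6)) = -76211 - (8 - (-13 + 20)/(6 + 20)) = -76211 - (8 - 7/26) = -76211 - 1*201/26 = -76211 - 201/26 = -1981687/26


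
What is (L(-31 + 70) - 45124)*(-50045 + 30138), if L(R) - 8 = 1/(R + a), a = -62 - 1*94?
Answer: 105080552711/117 ≈ 8.9812e+8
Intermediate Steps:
a = -156 (a = -62 - 94 = -156)
L(R) = 8 + 1/(-156 + R) (L(R) = 8 + 1/(R - 156) = 8 + 1/(-156 + R))
(L(-31 + 70) - 45124)*(-50045 + 30138) = ((-1247 + 8*(-31 + 70))/(-156 + (-31 + 70)) - 45124)*(-50045 + 30138) = ((-1247 + 8*39)/(-156 + 39) - 45124)*(-19907) = ((-1247 + 312)/(-117) - 45124)*(-19907) = (-1/117*(-935) - 45124)*(-19907) = (935/117 - 45124)*(-19907) = -5278573/117*(-19907) = 105080552711/117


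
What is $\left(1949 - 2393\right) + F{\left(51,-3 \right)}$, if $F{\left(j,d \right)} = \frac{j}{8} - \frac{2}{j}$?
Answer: $- \frac{178567}{408} \approx -437.66$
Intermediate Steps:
$F{\left(j,d \right)} = - \frac{2}{j} + \frac{j}{8}$ ($F{\left(j,d \right)} = j \frac{1}{8} - \frac{2}{j} = \frac{j}{8} - \frac{2}{j} = - \frac{2}{j} + \frac{j}{8}$)
$\left(1949 - 2393\right) + F{\left(51,-3 \right)} = \left(1949 - 2393\right) + \left(- \frac{2}{51} + \frac{1}{8} \cdot 51\right) = -444 + \left(\left(-2\right) \frac{1}{51} + \frac{51}{8}\right) = -444 + \left(- \frac{2}{51} + \frac{51}{8}\right) = -444 + \frac{2585}{408} = - \frac{178567}{408}$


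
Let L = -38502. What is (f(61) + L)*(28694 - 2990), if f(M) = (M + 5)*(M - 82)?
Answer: -1025281152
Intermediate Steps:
f(M) = (-82 + M)*(5 + M) (f(M) = (5 + M)*(-82 + M) = (-82 + M)*(5 + M))
(f(61) + L)*(28694 - 2990) = ((-410 + 61**2 - 77*61) - 38502)*(28694 - 2990) = ((-410 + 3721 - 4697) - 38502)*25704 = (-1386 - 38502)*25704 = -39888*25704 = -1025281152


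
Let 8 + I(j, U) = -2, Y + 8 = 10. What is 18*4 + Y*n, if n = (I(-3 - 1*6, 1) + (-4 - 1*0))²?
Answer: 464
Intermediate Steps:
Y = 2 (Y = -8 + 10 = 2)
I(j, U) = -10 (I(j, U) = -8 - 2 = -10)
n = 196 (n = (-10 + (-4 - 1*0))² = (-10 + (-4 + 0))² = (-10 - 4)² = (-14)² = 196)
18*4 + Y*n = 18*4 + 2*196 = 72 + 392 = 464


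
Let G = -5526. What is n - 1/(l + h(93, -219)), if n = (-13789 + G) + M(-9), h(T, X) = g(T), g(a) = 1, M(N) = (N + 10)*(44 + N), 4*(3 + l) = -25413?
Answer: -490116876/25421 ≈ -19280.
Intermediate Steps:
l = -25425/4 (l = -3 + (¼)*(-25413) = -3 - 25413/4 = -25425/4 ≈ -6356.3)
M(N) = (10 + N)*(44 + N)
h(T, X) = 1
n = -19280 (n = (-13789 - 5526) + (440 + (-9)² + 54*(-9)) = -19315 + (440 + 81 - 486) = -19315 + 35 = -19280)
n - 1/(l + h(93, -219)) = -19280 - 1/(-25425/4 + 1) = -19280 - 1/(-25421/4) = -19280 - 1*(-4/25421) = -19280 + 4/25421 = -490116876/25421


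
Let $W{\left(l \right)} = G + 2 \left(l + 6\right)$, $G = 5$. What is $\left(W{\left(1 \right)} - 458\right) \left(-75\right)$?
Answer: $32925$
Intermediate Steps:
$W{\left(l \right)} = 17 + 2 l$ ($W{\left(l \right)} = 5 + 2 \left(l + 6\right) = 5 + 2 \left(6 + l\right) = 5 + \left(12 + 2 l\right) = 17 + 2 l$)
$\left(W{\left(1 \right)} - 458\right) \left(-75\right) = \left(\left(17 + 2 \cdot 1\right) - 458\right) \left(-75\right) = \left(\left(17 + 2\right) - 458\right) \left(-75\right) = \left(19 - 458\right) \left(-75\right) = \left(-439\right) \left(-75\right) = 32925$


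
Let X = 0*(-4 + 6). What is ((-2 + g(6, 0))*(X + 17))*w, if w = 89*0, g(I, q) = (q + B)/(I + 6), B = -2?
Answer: 0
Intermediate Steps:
g(I, q) = (-2 + q)/(6 + I) (g(I, q) = (q - 2)/(I + 6) = (-2 + q)/(6 + I))
w = 0
X = 0 (X = 0*2 = 0)
((-2 + g(6, 0))*(X + 17))*w = ((-2 + (-2 + 0)/(6 + 6))*(0 + 17))*0 = ((-2 - 2/12)*17)*0 = ((-2 + (1/12)*(-2))*17)*0 = ((-2 - ⅙)*17)*0 = -13/6*17*0 = -221/6*0 = 0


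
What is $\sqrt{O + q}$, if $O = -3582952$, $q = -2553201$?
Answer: $i \sqrt{6136153} \approx 2477.1 i$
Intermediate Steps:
$\sqrt{O + q} = \sqrt{-3582952 - 2553201} = \sqrt{-6136153} = i \sqrt{6136153}$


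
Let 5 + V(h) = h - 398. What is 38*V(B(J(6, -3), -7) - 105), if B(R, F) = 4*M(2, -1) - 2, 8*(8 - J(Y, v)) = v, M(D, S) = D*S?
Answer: -19684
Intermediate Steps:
J(Y, v) = 8 - v/8
B(R, F) = -10 (B(R, F) = 4*(2*(-1)) - 2 = 4*(-2) - 2 = -8 - 2 = -10)
V(h) = -403 + h (V(h) = -5 + (h - 398) = -5 + (-398 + h) = -403 + h)
38*V(B(J(6, -3), -7) - 105) = 38*(-403 + (-10 - 105)) = 38*(-403 - 115) = 38*(-518) = -19684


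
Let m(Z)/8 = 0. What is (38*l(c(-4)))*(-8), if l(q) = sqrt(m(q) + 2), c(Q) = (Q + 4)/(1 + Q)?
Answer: -304*sqrt(2) ≈ -429.92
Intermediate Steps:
m(Z) = 0 (m(Z) = 8*0 = 0)
c(Q) = (4 + Q)/(1 + Q)
l(q) = sqrt(2) (l(q) = sqrt(0 + 2) = sqrt(2))
(38*l(c(-4)))*(-8) = (38*sqrt(2))*(-8) = -304*sqrt(2)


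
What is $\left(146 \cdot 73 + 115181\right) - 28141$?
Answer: $97698$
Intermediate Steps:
$\left(146 \cdot 73 + 115181\right) - 28141 = \left(10658 + 115181\right) - 28141 = 125839 - 28141 = 97698$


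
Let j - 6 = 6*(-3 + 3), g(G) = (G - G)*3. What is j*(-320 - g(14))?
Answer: -1920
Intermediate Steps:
g(G) = 0 (g(G) = 0*3 = 0)
j = 6 (j = 6 + 6*(-3 + 3) = 6 + 6*0 = 6 + 0 = 6)
j*(-320 - g(14)) = 6*(-320 - 1*0) = 6*(-320 + 0) = 6*(-320) = -1920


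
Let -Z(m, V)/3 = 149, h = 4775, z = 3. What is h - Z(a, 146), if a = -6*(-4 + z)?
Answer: 5222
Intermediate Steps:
a = 6 (a = -6*(-4 + 3) = -6*(-1) = 6)
Z(m, V) = -447 (Z(m, V) = -3*149 = -447)
h - Z(a, 146) = 4775 - 1*(-447) = 4775 + 447 = 5222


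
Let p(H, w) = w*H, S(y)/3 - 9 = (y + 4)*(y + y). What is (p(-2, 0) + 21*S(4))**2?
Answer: 21150801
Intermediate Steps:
S(y) = 27 + 6*y*(4 + y) (S(y) = 27 + 3*((y + 4)*(y + y)) = 27 + 3*((4 + y)*(2*y)) = 27 + 3*(2*y*(4 + y)) = 27 + 6*y*(4 + y))
p(H, w) = H*w
(p(-2, 0) + 21*S(4))**2 = (-2*0 + 21*(27 + 6*4**2 + 24*4))**2 = (0 + 21*(27 + 6*16 + 96))**2 = (0 + 21*(27 + 96 + 96))**2 = (0 + 21*219)**2 = (0 + 4599)**2 = 4599**2 = 21150801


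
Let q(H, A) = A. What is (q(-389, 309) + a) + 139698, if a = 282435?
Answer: 422442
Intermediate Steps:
(q(-389, 309) + a) + 139698 = (309 + 282435) + 139698 = 282744 + 139698 = 422442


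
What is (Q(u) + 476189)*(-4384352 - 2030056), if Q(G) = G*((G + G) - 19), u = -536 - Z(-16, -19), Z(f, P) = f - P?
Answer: -6847200936576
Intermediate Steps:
u = -539 (u = -536 - (-16 - 1*(-19)) = -536 - (-16 + 19) = -536 - 1*3 = -536 - 3 = -539)
Q(G) = G*(-19 + 2*G) (Q(G) = G*(2*G - 19) = G*(-19 + 2*G))
(Q(u) + 476189)*(-4384352 - 2030056) = (-539*(-19 + 2*(-539)) + 476189)*(-4384352 - 2030056) = (-539*(-19 - 1078) + 476189)*(-6414408) = (-539*(-1097) + 476189)*(-6414408) = (591283 + 476189)*(-6414408) = 1067472*(-6414408) = -6847200936576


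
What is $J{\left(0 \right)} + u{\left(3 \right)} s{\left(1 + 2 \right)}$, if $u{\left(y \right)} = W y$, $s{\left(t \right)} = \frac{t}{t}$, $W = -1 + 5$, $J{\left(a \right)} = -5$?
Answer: $7$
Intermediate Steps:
$W = 4$
$s{\left(t \right)} = 1$
$u{\left(y \right)} = 4 y$
$J{\left(0 \right)} + u{\left(3 \right)} s{\left(1 + 2 \right)} = -5 + 4 \cdot 3 \cdot 1 = -5 + 12 \cdot 1 = -5 + 12 = 7$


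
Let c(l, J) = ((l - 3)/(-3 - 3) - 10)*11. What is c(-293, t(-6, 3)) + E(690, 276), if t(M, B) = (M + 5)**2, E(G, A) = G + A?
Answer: 4196/3 ≈ 1398.7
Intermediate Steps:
E(G, A) = A + G
t(M, B) = (5 + M)**2
c(l, J) = -209/2 - 11*l/6 (c(l, J) = ((-3 + l)/(-6) - 10)*11 = ((-3 + l)*(-1/6) - 10)*11 = ((1/2 - l/6) - 10)*11 = (-19/2 - l/6)*11 = -209/2 - 11*l/6)
c(-293, t(-6, 3)) + E(690, 276) = (-209/2 - 11/6*(-293)) + (276 + 690) = (-209/2 + 3223/6) + 966 = 1298/3 + 966 = 4196/3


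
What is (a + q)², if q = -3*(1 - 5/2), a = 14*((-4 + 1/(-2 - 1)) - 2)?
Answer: 255025/36 ≈ 7084.0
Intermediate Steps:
a = -266/3 (a = 14*((-4 + 1/(-3)) - 2) = 14*((-4 - ⅓) - 2) = 14*(-13/3 - 2) = 14*(-19/3) = -266/3 ≈ -88.667)
q = 9/2 (q = -3*(1 - 5*½) = -3*(1 - 5/2) = -3*(-3/2) = 9/2 ≈ 4.5000)
(a + q)² = (-266/3 + 9/2)² = (-505/6)² = 255025/36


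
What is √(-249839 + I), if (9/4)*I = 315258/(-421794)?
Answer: I*√1234693338049931/70299 ≈ 499.84*I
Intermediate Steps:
I = -210172/632691 (I = 4*(315258/(-421794))/9 = 4*(315258*(-1/421794))/9 = (4/9)*(-52543/70299) = -210172/632691 ≈ -0.33219)
√(-249839 + I) = √(-249839 - 210172/632691) = √(-158071096921/632691) = I*√1234693338049931/70299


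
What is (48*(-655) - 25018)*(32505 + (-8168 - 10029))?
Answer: -807801064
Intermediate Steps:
(48*(-655) - 25018)*(32505 + (-8168 - 10029)) = (-31440 - 25018)*(32505 - 18197) = -56458*14308 = -807801064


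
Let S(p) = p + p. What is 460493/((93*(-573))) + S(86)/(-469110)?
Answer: -36005172823/4166400465 ≈ -8.6418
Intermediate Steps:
S(p) = 2*p
460493/((93*(-573))) + S(86)/(-469110) = 460493/((93*(-573))) + (2*86)/(-469110) = 460493/(-53289) + 172*(-1/469110) = 460493*(-1/53289) - 86/234555 = -460493/53289 - 86/234555 = -36005172823/4166400465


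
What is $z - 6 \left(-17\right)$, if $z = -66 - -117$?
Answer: $153$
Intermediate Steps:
$z = 51$ ($z = -66 + 117 = 51$)
$z - 6 \left(-17\right) = 51 - 6 \left(-17\right) = 51 - -102 = 51 + 102 = 153$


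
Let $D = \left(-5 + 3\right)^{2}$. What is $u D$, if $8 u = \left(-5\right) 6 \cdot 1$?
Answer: $-15$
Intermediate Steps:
$D = 4$ ($D = \left(-2\right)^{2} = 4$)
$u = - \frac{15}{4}$ ($u = \frac{\left(-5\right) 6 \cdot 1}{8} = \frac{\left(-30\right) 1}{8} = \frac{1}{8} \left(-30\right) = - \frac{15}{4} \approx -3.75$)
$u D = \left(- \frac{15}{4}\right) 4 = -15$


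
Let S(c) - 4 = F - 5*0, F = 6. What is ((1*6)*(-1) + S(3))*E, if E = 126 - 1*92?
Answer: 136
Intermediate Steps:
E = 34 (E = 126 - 92 = 34)
S(c) = 10 (S(c) = 4 + (6 - 5*0) = 4 + (6 + 0) = 4 + 6 = 10)
((1*6)*(-1) + S(3))*E = ((1*6)*(-1) + 10)*34 = (6*(-1) + 10)*34 = (-6 + 10)*34 = 4*34 = 136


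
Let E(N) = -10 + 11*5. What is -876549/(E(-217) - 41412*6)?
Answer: 292183/82809 ≈ 3.5284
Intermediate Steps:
E(N) = 45 (E(N) = -10 + 55 = 45)
-876549/(E(-217) - 41412*6) = -876549/(45 - 41412*6) = -876549/(45 - 248472) = -876549/(-248427) = -876549*(-1/248427) = 292183/82809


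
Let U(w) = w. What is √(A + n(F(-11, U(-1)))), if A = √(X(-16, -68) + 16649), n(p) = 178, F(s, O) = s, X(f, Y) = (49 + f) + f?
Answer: √(178 + √16666) ≈ 17.524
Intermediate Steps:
X(f, Y) = 49 + 2*f
A = √16666 (A = √((49 + 2*(-16)) + 16649) = √((49 - 32) + 16649) = √(17 + 16649) = √16666 ≈ 129.10)
√(A + n(F(-11, U(-1)))) = √(√16666 + 178) = √(178 + √16666)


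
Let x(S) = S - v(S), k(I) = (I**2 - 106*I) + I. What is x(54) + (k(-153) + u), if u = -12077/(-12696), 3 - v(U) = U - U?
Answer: 501821477/12696 ≈ 39526.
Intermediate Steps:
v(U) = 3 (v(U) = 3 - (U - U) = 3 - 1*0 = 3 + 0 = 3)
u = 12077/12696 (u = -12077*(-1/12696) = 12077/12696 ≈ 0.95124)
k(I) = I**2 - 105*I
x(S) = -3 + S (x(S) = S - 1*3 = S - 3 = -3 + S)
x(54) + (k(-153) + u) = (-3 + 54) + (-153*(-105 - 153) + 12077/12696) = 51 + (-153*(-258) + 12077/12696) = 51 + (39474 + 12077/12696) = 51 + 501173981/12696 = 501821477/12696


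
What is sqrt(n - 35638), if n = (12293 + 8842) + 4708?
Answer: I*sqrt(9795) ≈ 98.97*I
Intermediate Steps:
n = 25843 (n = 21135 + 4708 = 25843)
sqrt(n - 35638) = sqrt(25843 - 35638) = sqrt(-9795) = I*sqrt(9795)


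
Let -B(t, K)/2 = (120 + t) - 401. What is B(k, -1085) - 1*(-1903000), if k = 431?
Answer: 1902700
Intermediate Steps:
B(t, K) = 562 - 2*t (B(t, K) = -2*((120 + t) - 401) = -2*(-281 + t) = 562 - 2*t)
B(k, -1085) - 1*(-1903000) = (562 - 2*431) - 1*(-1903000) = (562 - 862) + 1903000 = -300 + 1903000 = 1902700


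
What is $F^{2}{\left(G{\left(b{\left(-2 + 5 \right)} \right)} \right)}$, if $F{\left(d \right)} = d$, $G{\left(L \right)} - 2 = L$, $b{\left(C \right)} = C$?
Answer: $25$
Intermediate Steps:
$G{\left(L \right)} = 2 + L$
$F^{2}{\left(G{\left(b{\left(-2 + 5 \right)} \right)} \right)} = \left(2 + \left(-2 + 5\right)\right)^{2} = \left(2 + 3\right)^{2} = 5^{2} = 25$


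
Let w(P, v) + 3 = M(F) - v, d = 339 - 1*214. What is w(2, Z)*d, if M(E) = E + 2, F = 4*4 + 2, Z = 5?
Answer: 1500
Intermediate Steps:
F = 18 (F = 16 + 2 = 18)
d = 125 (d = 339 - 214 = 125)
M(E) = 2 + E
w(P, v) = 17 - v (w(P, v) = -3 + ((2 + 18) - v) = -3 + (20 - v) = 17 - v)
w(2, Z)*d = (17 - 1*5)*125 = (17 - 5)*125 = 12*125 = 1500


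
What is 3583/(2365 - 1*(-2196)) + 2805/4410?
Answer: 1906309/1340934 ≈ 1.4216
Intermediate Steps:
3583/(2365 - 1*(-2196)) + 2805/4410 = 3583/(2365 + 2196) + 2805*(1/4410) = 3583/4561 + 187/294 = 1906309/1340934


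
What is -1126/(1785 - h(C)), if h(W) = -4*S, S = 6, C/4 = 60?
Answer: -1126/1809 ≈ -0.62244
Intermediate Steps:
C = 240 (C = 4*60 = 240)
h(W) = -24 (h(W) = -4*6 = -24)
-1126/(1785 - h(C)) = -1126/(1785 - 1*(-24)) = -1126/(1785 + 24) = -1126/1809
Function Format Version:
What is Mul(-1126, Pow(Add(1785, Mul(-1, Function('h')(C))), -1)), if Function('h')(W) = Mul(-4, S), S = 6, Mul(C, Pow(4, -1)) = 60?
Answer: Rational(-1126, 1809) ≈ -0.62244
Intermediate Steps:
C = 240 (C = Mul(4, 60) = 240)
Function('h')(W) = -24 (Function('h')(W) = Mul(-4, 6) = -24)
Mul(-1126, Pow(Add(1785, Mul(-1, Function('h')(C))), -1)) = Mul(-1126, Pow(Add(1785, Mul(-1, -24)), -1)) = Mul(-1126, Pow(Add(1785, 24), -1)) = Mul(-1126, Pow(1809, -1)) = Mul(-1126, Rational(1, 1809)) = Rational(-1126, 1809)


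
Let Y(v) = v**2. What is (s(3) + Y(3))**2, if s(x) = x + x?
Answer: 225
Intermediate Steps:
s(x) = 2*x
(s(3) + Y(3))**2 = (2*3 + 3**2)**2 = (6 + 9)**2 = 15**2 = 225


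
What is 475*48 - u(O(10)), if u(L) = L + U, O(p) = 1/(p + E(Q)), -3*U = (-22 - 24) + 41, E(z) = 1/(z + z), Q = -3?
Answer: 4035287/177 ≈ 22798.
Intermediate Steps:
E(z) = 1/(2*z)
U = 5/3 (U = -((-22 - 24) + 41)/3 = -(-46 + 41)/3 = -⅓*(-5) = 5/3 ≈ 1.6667)
O(p) = 1/(-⅙ + p) (O(p) = 1/(p + (½)/(-3)) = 1/(p + (½)*(-⅓)) = 1/(p - ⅙) = 1/(-⅙ + p))
u(L) = 5/3 + L (u(L) = L + 5/3 = 5/3 + L)
475*48 - u(O(10)) = 475*48 - (5/3 + 6/(-1 + 6*10)) = 22800 - (5/3 + 6/(-1 + 60)) = 22800 - (5/3 + 6/59) = 22800 - 1*313/177 = 22800 - 313/177 = 4035287/177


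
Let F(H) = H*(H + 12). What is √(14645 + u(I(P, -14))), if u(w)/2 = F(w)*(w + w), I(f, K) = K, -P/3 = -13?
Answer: 3*√1453 ≈ 114.35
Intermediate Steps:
P = 39 (P = -3*(-13) = 39)
F(H) = H*(12 + H)
u(w) = 4*w²*(12 + w) (u(w) = 2*((w*(12 + w))*(w + w)) = 2*((w*(12 + w))*(2*w)) = 2*(2*w²*(12 + w)) = 4*w²*(12 + w))
√(14645 + u(I(P, -14))) = √(14645 + 4*(-14)²*(12 - 14)) = √(14645 + 4*196*(-2)) = √(14645 - 1568) = √13077 = 3*√1453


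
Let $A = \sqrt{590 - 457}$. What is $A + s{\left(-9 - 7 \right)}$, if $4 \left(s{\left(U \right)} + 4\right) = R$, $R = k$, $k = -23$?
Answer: $- \frac{39}{4} + \sqrt{133} \approx 1.7826$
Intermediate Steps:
$R = -23$
$s{\left(U \right)} = - \frac{39}{4}$ ($s{\left(U \right)} = -4 + \frac{1}{4} \left(-23\right) = -4 - \frac{23}{4} = - \frac{39}{4}$)
$A = \sqrt{133} \approx 11.533$
$A + s{\left(-9 - 7 \right)} = \sqrt{133} - \frac{39}{4} = - \frac{39}{4} + \sqrt{133}$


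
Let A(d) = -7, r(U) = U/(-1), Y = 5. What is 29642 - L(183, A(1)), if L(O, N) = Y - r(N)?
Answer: 29644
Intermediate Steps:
r(U) = -U (r(U) = U*(-1) = -U)
L(O, N) = 5 + N (L(O, N) = 5 - (-1)*N = 5 + N)
29642 - L(183, A(1)) = 29642 - (5 - 7) = 29642 - 1*(-2) = 29642 + 2 = 29644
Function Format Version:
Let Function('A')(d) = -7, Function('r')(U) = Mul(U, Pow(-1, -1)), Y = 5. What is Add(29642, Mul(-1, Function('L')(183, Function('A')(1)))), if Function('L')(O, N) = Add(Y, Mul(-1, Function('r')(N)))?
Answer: 29644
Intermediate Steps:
Function('r')(U) = Mul(-1, U) (Function('r')(U) = Mul(U, -1) = Mul(-1, U))
Function('L')(O, N) = Add(5, N) (Function('L')(O, N) = Add(5, Mul(-1, Mul(-1, N))) = Add(5, N))
Add(29642, Mul(-1, Function('L')(183, Function('A')(1)))) = Add(29642, Mul(-1, Add(5, -7))) = Add(29642, Mul(-1, -2)) = Add(29642, 2) = 29644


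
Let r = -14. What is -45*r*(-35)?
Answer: -22050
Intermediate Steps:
-45*r*(-35) = -45*(-14)*(-35) = 630*(-35) = -22050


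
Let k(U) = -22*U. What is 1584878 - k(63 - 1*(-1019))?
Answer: 1608682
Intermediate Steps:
1584878 - k(63 - 1*(-1019)) = 1584878 - (-22)*(63 - 1*(-1019)) = 1584878 - (-22)*(63 + 1019) = 1584878 - (-22)*1082 = 1584878 - 1*(-23804) = 1584878 + 23804 = 1608682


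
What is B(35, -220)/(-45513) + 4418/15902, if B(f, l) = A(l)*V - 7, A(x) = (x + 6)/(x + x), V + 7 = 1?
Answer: 11067878411/39806124930 ≈ 0.27804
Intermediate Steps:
V = -6 (V = -7 + 1 = -6)
A(x) = (6 + x)/(2*x) (A(x) = (6 + x)/((2*x)) = (6 + x)*(1/(2*x)) = (6 + x)/(2*x))
B(f, l) = -7 - 3*(6 + l)/l (B(f, l) = ((6 + l)/(2*l))*(-6) - 7 = -3*(6 + l)/l - 7 = -7 - 3*(6 + l)/l)
B(35, -220)/(-45513) + 4418/15902 = (-10 - 18/(-220))/(-45513) + 4418/15902 = (-10 - 18*(-1/220))*(-1/45513) + 4418*(1/15902) = (-10 + 9/110)*(-1/45513) + 2209/7951 = -1091/110*(-1/45513) + 2209/7951 = 1091/5006430 + 2209/7951 = 11067878411/39806124930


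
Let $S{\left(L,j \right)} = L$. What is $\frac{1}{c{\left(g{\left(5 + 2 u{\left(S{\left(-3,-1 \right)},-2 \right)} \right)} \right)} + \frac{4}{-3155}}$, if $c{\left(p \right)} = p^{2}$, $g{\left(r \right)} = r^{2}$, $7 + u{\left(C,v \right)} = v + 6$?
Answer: $\frac{3155}{3151} \approx 1.0013$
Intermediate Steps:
$u{\left(C,v \right)} = -1 + v$ ($u{\left(C,v \right)} = -7 + \left(v + 6\right) = -7 + \left(6 + v\right) = -1 + v$)
$\frac{1}{c{\left(g{\left(5 + 2 u{\left(S{\left(-3,-1 \right)},-2 \right)} \right)} \right)} + \frac{4}{-3155}} = \frac{1}{\left(\left(5 + 2 \left(-1 - 2\right)\right)^{2}\right)^{2} + \frac{4}{-3155}} = \frac{1}{\left(\left(5 + 2 \left(-3\right)\right)^{2}\right)^{2} + 4 \left(- \frac{1}{3155}\right)} = \frac{1}{\left(\left(5 - 6\right)^{2}\right)^{2} - \frac{4}{3155}} = \frac{1}{\left(\left(-1\right)^{2}\right)^{2} - \frac{4}{3155}} = \frac{1}{1^{2} - \frac{4}{3155}} = \frac{1}{1 - \frac{4}{3155}} = \frac{1}{\frac{3151}{3155}} = \frac{3155}{3151}$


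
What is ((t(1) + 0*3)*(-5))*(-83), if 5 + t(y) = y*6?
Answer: 415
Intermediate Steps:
t(y) = -5 + 6*y (t(y) = -5 + y*6 = -5 + 6*y)
((t(1) + 0*3)*(-5))*(-83) = (((-5 + 6*1) + 0*3)*(-5))*(-83) = (((-5 + 6) + 0)*(-5))*(-83) = ((1 + 0)*(-5))*(-83) = (1*(-5))*(-83) = -5*(-83) = 415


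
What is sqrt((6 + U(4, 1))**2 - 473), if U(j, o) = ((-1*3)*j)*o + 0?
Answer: I*sqrt(437) ≈ 20.905*I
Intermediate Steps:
U(j, o) = -3*j*o (U(j, o) = (-3*j)*o + 0 = -3*j*o + 0 = -3*j*o)
sqrt((6 + U(4, 1))**2 - 473) = sqrt((6 - 3*4*1)**2 - 473) = sqrt((6 - 12)**2 - 473) = sqrt((-6)**2 - 473) = sqrt(36 - 473) = sqrt(-437) = I*sqrt(437)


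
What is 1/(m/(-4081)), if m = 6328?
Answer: -583/904 ≈ -0.64491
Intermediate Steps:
1/(m/(-4081)) = 1/(6328/(-4081)) = 1/(6328*(-1/4081)) = 1/(-904/583) = -583/904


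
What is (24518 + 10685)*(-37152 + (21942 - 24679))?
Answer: -1404212467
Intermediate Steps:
(24518 + 10685)*(-37152 + (21942 - 24679)) = 35203*(-37152 - 2737) = 35203*(-39889) = -1404212467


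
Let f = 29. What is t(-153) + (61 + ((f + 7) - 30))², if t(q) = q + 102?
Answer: 4438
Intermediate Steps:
t(q) = 102 + q
t(-153) + (61 + ((f + 7) - 30))² = (102 - 153) + (61 + ((29 + 7) - 30))² = -51 + (61 + (36 - 30))² = -51 + (61 + 6)² = -51 + 67² = -51 + 4489 = 4438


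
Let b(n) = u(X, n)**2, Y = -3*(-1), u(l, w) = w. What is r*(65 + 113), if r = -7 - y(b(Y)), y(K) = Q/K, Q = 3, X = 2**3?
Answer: -3916/3 ≈ -1305.3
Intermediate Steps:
X = 8
Y = 3
b(n) = n**2
y(K) = 3/K
r = -22/3 (r = -7 - 3/(3**2) = -7 - 3/9 = -7 - 1*1/3 = -7 - 1/3 = -22/3 ≈ -7.3333)
r*(65 + 113) = -22*(65 + 113)/3 = -22/3*178 = -3916/3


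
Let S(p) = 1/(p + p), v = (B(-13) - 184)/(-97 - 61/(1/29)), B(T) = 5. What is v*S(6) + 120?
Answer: 2687219/22392 ≈ 120.01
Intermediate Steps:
v = 179/1866 (v = (5 - 184)/(-97 - 61/(1/29)) = -179/(-97 - 61/1/29) = -179/(-97 - 61*29) = -179/(-97 - 1769) = -179/(-1866) = -179*(-1/1866) = 179/1866 ≈ 0.095927)
S(p) = 1/(2*p)
v*S(6) + 120 = 179*((1/2)/6)/1866 + 120 = 179*((1/2)*(1/6))/1866 + 120 = (179/1866)*(1/12) + 120 = 179/22392 + 120 = 2687219/22392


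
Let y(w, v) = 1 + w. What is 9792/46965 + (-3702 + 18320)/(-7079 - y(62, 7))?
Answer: -102766651/55904005 ≈ -1.8383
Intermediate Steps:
9792/46965 + (-3702 + 18320)/(-7079 - y(62, 7)) = 9792/46965 + (-3702 + 18320)/(-7079 - (1 + 62)) = 9792*(1/46965) + 14618/(-7079 - 1*63) = 3264/15655 + 14618/(-7079 - 63) = 3264/15655 + 14618/(-7142) = 3264/15655 + 14618*(-1/7142) = 3264/15655 - 7309/3571 = -102766651/55904005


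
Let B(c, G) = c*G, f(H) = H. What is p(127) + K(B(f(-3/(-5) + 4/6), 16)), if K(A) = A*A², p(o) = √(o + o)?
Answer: 28094464/3375 + √254 ≈ 8340.2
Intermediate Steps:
B(c, G) = G*c
p(o) = √2*√o (p(o) = √(2*o) = √2*√o)
K(A) = A³
p(127) + K(B(f(-3/(-5) + 4/6), 16)) = √2*√127 + (16*(-3/(-5) + 4/6))³ = √254 + (16*(-3*(-⅕) + 4*(⅙)))³ = √254 + (16*(⅗ + ⅔))³ = √254 + (16*(19/15))³ = √254 + (304/15)³ = √254 + 28094464/3375 = 28094464/3375 + √254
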